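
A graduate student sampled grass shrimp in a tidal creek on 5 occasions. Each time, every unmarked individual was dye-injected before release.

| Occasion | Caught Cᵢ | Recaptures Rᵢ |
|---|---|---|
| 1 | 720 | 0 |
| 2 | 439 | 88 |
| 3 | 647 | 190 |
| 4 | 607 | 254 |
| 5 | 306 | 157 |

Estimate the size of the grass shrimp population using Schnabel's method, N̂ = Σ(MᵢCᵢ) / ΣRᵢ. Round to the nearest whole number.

N ≈ 3646

Marked at large before each occasion: Mᵢ = Σⱼ<ᵢ (Cⱼ − Rⱼ) → M1=0, M2=720, M3=1071, M4=1528, M5=1881
Σ MᵢCᵢ = 0·720 + 720·439 + 1071·647 + 1528·607 + 1881·306 = 0 + 316080 + 692937 + 927496 + 575586 = 2512099
Σ Rᵢ = 0 + 88 + 190 + 254 + 157 = 689
N̂ = 2512099 / 689 ≈ 3646.0 → 3646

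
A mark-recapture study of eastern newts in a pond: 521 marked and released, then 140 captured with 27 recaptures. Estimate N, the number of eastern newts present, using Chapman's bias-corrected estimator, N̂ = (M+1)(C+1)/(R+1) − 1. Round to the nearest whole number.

N ≈ 2628

N̂ = (521+1)(140+1)/(27+1) − 1 = 522·141/28 − 1
= 73602/28 − 1 ≈ 2628.6 − 1 ≈ 2627.6 → 2628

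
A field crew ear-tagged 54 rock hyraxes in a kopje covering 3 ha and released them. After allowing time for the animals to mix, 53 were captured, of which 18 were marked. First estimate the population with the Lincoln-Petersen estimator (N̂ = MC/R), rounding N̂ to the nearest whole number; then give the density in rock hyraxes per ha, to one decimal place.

N̂ = 54·53/18 = 2862/18 = 159
Density = N̂ / area = 159 / 3 = 53.0 per ha

density ≈ 53.0 rock hyraxes per ha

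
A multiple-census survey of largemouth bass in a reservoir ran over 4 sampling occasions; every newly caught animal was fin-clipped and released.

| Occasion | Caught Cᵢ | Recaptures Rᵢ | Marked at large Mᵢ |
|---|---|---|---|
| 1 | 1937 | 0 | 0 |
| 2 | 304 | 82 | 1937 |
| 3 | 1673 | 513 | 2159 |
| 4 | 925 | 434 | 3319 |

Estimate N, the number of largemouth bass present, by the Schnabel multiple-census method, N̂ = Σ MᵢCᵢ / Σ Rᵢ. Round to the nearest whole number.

Σ MᵢCᵢ = 0·1937 + 1937·304 + 2159·1673 + 3319·925 = 0 + 588848 + 3612007 + 3070075 = 7270930
Σ Rᵢ = 0 + 82 + 513 + 434 = 1029
N̂ = 7270930 / 1029 ≈ 7066.0 → 7066

N ≈ 7066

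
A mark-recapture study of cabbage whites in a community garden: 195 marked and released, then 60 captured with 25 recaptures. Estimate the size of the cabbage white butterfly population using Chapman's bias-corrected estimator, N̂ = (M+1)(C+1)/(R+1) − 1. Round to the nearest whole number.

N̂ = (195+1)(60+1)/(25+1) − 1 = 196·61/26 − 1
= 11956/26 − 1 ≈ 459.8 − 1 ≈ 458.8 → 459

N ≈ 459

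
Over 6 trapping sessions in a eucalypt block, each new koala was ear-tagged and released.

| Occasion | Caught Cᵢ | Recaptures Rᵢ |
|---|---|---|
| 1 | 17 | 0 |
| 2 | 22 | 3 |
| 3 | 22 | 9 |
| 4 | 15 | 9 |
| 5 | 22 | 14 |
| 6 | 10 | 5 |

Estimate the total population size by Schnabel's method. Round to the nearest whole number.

N ≈ 94

Marked at large before each occasion: Mᵢ = Σⱼ<ᵢ (Cⱼ − Rⱼ) → M1=0, M2=17, M3=36, M4=49, M5=55, M6=63
Σ MᵢCᵢ = 0·17 + 17·22 + 36·22 + 49·15 + 55·22 + 63·10 = 0 + 374 + 792 + 735 + 1210 + 630 = 3741
Σ Rᵢ = 0 + 3 + 9 + 9 + 14 + 5 = 40
N̂ = 3741 / 40 ≈ 93.5 → 94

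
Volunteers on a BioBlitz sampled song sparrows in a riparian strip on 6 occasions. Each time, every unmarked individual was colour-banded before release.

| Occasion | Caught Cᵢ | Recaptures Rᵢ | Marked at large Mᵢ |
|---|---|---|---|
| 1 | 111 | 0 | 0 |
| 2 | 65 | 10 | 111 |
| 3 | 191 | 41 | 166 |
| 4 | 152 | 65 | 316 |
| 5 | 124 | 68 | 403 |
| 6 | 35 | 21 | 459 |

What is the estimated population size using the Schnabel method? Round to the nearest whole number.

Σ MᵢCᵢ = 0·111 + 111·65 + 166·191 + 316·152 + 403·124 + 459·35 = 0 + 7215 + 31706 + 48032 + 49972 + 16065 = 152990
Σ Rᵢ = 0 + 10 + 41 + 65 + 68 + 21 = 205
N̂ = 152990 / 205 ≈ 746.3 → 746

N ≈ 746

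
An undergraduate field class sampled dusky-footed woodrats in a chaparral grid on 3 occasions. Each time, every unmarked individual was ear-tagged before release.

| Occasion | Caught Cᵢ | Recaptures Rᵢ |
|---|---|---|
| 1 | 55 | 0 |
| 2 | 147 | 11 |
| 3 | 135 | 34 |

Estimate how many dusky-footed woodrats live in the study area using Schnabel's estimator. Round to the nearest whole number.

N ≈ 753

Marked at large before each occasion: Mᵢ = Σⱼ<ᵢ (Cⱼ − Rⱼ) → M1=0, M2=55, M3=191
Σ MᵢCᵢ = 0·55 + 55·147 + 191·135 = 0 + 8085 + 25785 = 33870
Σ Rᵢ = 0 + 11 + 34 = 45
N̂ = 33870 / 45 ≈ 752.7 → 753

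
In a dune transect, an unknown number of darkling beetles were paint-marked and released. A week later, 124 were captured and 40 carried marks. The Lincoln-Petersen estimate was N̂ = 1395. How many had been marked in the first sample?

From N = M·C/R: M = N·R / C = 1395·40 / 124 = 55800 / 124 = 450.

M = 450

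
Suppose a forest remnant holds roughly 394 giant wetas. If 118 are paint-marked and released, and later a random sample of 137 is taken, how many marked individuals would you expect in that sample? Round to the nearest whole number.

expected recaptures ≈ 41

Expected recaptures E[R] = M·C / N.
E[R] = 118 × 137 / 394 = 16166 / 394 ≈ 41.0 → 41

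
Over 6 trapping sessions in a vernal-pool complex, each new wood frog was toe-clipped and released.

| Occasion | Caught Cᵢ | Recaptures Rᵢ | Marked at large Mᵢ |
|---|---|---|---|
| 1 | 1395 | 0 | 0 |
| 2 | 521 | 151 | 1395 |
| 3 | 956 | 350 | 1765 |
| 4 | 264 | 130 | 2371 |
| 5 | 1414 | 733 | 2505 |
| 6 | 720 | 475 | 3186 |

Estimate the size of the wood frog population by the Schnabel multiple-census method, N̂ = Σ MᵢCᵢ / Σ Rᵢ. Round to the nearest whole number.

N ≈ 4827

Σ MᵢCᵢ = 0·1395 + 1395·521 + 1765·956 + 2371·264 + 2505·1414 + 3186·720 = 0 + 726795 + 1687340 + 625944 + 3542070 + 2293920 = 8876069
Σ Rᵢ = 0 + 151 + 350 + 130 + 733 + 475 = 1839
N̂ = 8876069 / 1839 ≈ 4826.6 → 4827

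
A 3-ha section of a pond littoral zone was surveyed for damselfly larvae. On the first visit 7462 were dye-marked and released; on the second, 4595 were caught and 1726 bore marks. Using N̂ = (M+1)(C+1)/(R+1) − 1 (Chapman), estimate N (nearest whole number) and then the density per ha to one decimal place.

density ≈ 6620.0 damselfly larvae per ha

N̂ = 7463·4596/1727 − 1 = 34299948/1727 − 1 ≈ 19860.0 → 19860
Density = N̂ / area = 19860 / 3 = 6620.0 per ha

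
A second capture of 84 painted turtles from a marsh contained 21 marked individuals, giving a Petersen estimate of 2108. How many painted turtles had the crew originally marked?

From N = M·C/R: M = N·R / C = 2108·21 / 84 = 44268 / 84 = 527.

M = 527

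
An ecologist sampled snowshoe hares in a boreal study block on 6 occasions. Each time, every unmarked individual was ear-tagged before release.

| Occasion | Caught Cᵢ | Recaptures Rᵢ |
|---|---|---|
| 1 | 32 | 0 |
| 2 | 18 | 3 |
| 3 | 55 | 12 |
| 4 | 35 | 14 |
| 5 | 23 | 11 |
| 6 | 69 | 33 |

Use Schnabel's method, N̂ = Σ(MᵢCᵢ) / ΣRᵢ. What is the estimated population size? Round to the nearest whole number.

N ≈ 238

Marked at large before each occasion: Mᵢ = Σⱼ<ᵢ (Cⱼ − Rⱼ) → M1=0, M2=32, M3=47, M4=90, M5=111, M6=123
Σ MᵢCᵢ = 0·32 + 32·18 + 47·55 + 90·35 + 111·23 + 123·69 = 0 + 576 + 2585 + 3150 + 2553 + 8487 = 17351
Σ Rᵢ = 0 + 3 + 12 + 14 + 11 + 33 = 73
N̂ = 17351 / 73 ≈ 237.7 → 238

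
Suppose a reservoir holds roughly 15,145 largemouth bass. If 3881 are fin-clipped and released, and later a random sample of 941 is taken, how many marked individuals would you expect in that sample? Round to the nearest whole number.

The marked fraction of the population is 3881/15145, so in a sample of 941 expect C·(M/N) marked.
E[R] = 3881 × 941 / 15145 = 3652021 / 15145 ≈ 241.1 → 241

expected recaptures ≈ 241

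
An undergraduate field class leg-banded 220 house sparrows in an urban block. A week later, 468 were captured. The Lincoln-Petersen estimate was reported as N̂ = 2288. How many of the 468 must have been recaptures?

R = 45

From N = M·C/R: R = M·C / N = 220·468 / 2288 = 102960 / 2288 = 45.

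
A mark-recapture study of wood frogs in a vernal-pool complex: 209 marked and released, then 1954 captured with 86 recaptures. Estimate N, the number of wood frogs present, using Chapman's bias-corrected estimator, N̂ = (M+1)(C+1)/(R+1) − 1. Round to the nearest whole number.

N̂ = (209+1)(1954+1)/(86+1) − 1 = 210·1955/87 − 1
= 410550/87 − 1 ≈ 4719.0 − 1 ≈ 4718.0 → 4718

N ≈ 4718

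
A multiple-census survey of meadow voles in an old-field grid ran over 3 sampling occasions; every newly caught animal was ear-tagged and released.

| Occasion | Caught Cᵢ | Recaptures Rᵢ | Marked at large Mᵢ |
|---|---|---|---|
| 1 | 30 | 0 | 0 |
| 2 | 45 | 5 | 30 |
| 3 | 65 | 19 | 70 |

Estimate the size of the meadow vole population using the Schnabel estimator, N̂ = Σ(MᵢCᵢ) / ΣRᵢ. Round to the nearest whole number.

Σ MᵢCᵢ = 0·30 + 30·45 + 70·65 = 0 + 1350 + 4550 = 5900
Σ Rᵢ = 0 + 5 + 19 = 24
N̂ = 5900 / 24 ≈ 245.8 → 246

N ≈ 246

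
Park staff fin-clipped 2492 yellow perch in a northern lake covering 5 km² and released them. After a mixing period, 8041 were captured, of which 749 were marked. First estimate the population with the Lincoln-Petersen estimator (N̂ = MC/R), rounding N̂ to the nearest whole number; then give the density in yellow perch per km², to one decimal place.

N̂ = 2492·8041/749 = 20038172/749 ≈ 26753.2 → 26753
Density = N̂ / area = 26753 / 5 ≈ 5350.60 → 5350.6 per km²

density ≈ 5350.6 yellow perch per km²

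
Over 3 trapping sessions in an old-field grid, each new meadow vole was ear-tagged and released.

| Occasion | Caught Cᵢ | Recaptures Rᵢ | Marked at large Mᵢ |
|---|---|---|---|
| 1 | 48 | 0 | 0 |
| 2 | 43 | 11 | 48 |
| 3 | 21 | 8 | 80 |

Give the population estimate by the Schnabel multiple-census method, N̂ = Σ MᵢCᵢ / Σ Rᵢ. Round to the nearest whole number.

N ≈ 197

Σ MᵢCᵢ = 0·48 + 48·43 + 80·21 = 0 + 2064 + 1680 = 3744
Σ Rᵢ = 0 + 11 + 8 = 19
N̂ = 3744 / 19 ≈ 197.1 → 197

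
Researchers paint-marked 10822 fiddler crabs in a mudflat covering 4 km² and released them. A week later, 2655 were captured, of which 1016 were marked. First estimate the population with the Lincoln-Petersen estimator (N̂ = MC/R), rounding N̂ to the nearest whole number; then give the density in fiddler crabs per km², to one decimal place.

N̂ = 10822·2655/1016 = 28732410/1016 ≈ 28279.9 → 28280
Density = N̂ / area = 28280 / 4 = 7070.0 per km²

density ≈ 7070.0 fiddler crabs per km²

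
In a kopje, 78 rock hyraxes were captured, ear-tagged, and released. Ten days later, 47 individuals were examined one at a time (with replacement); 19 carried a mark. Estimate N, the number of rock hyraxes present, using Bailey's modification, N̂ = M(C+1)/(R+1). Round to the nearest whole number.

N̂ = 78·(47+1)/(19+1) = 78·48/20 = 3744/20 ≈ 187.2 → 187

N ≈ 187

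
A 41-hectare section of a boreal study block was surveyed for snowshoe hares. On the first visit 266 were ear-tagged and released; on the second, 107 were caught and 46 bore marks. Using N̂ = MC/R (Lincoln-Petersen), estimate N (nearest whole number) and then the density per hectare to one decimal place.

N̂ = 266·107/46 = 28462/46 ≈ 618.7 → 619
Density = N̂ / area = 619 / 41 ≈ 15.10 → 15.1 per hectare

density ≈ 15.1 snowshoe hares per hectare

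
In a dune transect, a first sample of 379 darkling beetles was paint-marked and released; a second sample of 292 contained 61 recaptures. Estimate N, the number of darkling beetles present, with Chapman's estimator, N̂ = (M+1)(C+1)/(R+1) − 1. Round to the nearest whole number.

N ≈ 1795

N̂ = (379+1)(292+1)/(61+1) − 1 = 380·293/62 − 1
= 111340/62 − 1 ≈ 1795.8 − 1 ≈ 1794.8 → 1795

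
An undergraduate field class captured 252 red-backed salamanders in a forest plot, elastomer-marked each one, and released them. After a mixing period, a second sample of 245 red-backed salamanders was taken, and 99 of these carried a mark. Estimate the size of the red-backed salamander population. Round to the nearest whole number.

The marked fraction in the recapture sample should equal the marked fraction in the population: 99/245 = 252/N.
N = (252 × 245) / 99 = 61740 / 99 ≈ 623.6 → 624

N ≈ 624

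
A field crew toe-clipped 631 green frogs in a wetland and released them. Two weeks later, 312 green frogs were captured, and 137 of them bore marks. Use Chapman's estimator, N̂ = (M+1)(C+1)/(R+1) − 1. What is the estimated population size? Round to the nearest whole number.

N ≈ 1432

N̂ = (631+1)(312+1)/(137+1) − 1 = 632·313/138 − 1
= 197816/138 − 1 ≈ 1433.4 − 1 ≈ 1432.4 → 1432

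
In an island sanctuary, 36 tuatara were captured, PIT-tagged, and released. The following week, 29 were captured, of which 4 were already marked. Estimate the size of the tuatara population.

N = 261

N = (36 × 29) / 4 = 1044 / 4 = 261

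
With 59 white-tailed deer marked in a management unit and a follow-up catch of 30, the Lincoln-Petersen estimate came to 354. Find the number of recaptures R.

R = 5

From N = M·C/R: R = M·C / N = 59·30 / 354 = 1770 / 354 = 5.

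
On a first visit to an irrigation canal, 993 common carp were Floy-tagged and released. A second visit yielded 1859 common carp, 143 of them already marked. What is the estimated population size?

N = 12,909

If marked individuals mix randomly, R/C ≈ M/N, giving N ≈ M·C/R.
N = (993 × 1859) / 143 = 1845987 / 143 = 12909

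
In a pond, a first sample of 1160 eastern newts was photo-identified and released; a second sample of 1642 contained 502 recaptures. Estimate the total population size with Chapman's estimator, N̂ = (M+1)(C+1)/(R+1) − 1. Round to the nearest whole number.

N ≈ 3791

N̂ = (1160+1)(1642+1)/(502+1) − 1 = 1161·1643/503 − 1
= 1907523/503 − 1 ≈ 3792.3 − 1 ≈ 3791.3 → 3791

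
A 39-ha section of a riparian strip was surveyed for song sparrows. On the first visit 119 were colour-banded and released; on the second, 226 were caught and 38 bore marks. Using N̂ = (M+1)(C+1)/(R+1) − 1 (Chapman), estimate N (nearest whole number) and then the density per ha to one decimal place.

N̂ = 120·227/39 − 1 = 27240/39 − 1 ≈ 697.46 → 697
Density = N̂ / area = 697 / 39 ≈ 17.87 → 17.9 per ha

density ≈ 17.9 song sparrows per ha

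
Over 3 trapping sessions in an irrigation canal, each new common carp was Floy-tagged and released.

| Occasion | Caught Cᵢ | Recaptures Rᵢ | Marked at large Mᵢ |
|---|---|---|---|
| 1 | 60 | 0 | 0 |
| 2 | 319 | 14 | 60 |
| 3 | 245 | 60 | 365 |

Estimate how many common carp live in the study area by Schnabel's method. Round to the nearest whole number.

Σ MᵢCᵢ = 0·60 + 60·319 + 365·245 = 0 + 19140 + 89425 = 108565
Σ Rᵢ = 0 + 14 + 60 = 74
N̂ = 108565 / 74 ≈ 1467.1 → 1467

N ≈ 1467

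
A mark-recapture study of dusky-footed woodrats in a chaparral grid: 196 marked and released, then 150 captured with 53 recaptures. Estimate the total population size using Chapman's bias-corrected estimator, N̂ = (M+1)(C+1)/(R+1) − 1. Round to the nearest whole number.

N̂ = (196+1)(150+1)/(53+1) − 1 = 197·151/54 − 1
= 29747/54 − 1 ≈ 550.9 − 1 ≈ 549.9 → 550

N ≈ 550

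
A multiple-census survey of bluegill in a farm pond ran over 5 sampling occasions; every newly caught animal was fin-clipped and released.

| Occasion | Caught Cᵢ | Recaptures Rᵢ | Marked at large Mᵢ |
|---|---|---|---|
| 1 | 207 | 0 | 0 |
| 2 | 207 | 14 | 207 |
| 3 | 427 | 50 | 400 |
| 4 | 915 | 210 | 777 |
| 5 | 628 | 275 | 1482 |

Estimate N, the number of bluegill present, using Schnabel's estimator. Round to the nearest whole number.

N ≈ 3379

Σ MᵢCᵢ = 0·207 + 207·207 + 400·427 + 777·915 + 1482·628 = 0 + 42849 + 170800 + 710955 + 930696 = 1855300
Σ Rᵢ = 0 + 14 + 50 + 210 + 275 = 549
N̂ = 1855300 / 549 ≈ 3379.4 → 3379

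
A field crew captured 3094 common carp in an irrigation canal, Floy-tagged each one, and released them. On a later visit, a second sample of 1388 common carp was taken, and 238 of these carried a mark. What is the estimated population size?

N = 18,044

The marked fraction in the recapture sample should equal the marked fraction in the population: 238/1388 = 3094/N.
N = (3094 × 1388) / 238 = 4294472 / 238 = 18044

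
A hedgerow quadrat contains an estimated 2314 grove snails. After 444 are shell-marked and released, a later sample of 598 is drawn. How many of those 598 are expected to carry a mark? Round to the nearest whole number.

expected recaptures ≈ 115

The marked fraction of the population is 444/2314, so in a sample of 598 expect C·(M/N) marked.
E[R] = 444 × 598 / 2314 = 265512 / 2314 ≈ 114.7 → 115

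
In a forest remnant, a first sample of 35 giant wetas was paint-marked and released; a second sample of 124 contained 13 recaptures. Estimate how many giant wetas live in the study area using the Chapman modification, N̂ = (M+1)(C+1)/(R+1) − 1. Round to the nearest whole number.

N ≈ 320

N̂ = (35+1)(124+1)/(13+1) − 1 = 36·125/14 − 1
= 4500/14 − 1 ≈ 321.4 − 1 ≈ 320.4 → 320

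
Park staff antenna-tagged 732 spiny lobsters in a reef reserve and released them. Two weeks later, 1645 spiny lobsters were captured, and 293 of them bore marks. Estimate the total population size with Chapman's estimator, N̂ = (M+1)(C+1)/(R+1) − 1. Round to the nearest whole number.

N̂ = (732+1)(1645+1)/(293+1) − 1 = 733·1646/294 − 1
= 1206518/294 − 1 ≈ 4103.8 − 1 ≈ 4102.8 → 4103

N ≈ 4103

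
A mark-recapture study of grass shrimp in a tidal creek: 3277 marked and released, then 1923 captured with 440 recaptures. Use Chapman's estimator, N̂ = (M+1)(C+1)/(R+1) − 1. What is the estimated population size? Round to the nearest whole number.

N̂ = (3277+1)(1923+1)/(440+1) − 1 = 3278·1924/441 − 1
= 6306872/441 − 1 ≈ 14301.3 − 1 ≈ 14300.3 → 14300

N ≈ 14,300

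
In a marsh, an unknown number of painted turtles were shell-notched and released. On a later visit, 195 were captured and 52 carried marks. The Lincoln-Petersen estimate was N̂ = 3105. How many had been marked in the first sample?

From N = M·C/R: M = N·R / C = 3105·52 / 195 = 161460 / 195 = 828.

M = 828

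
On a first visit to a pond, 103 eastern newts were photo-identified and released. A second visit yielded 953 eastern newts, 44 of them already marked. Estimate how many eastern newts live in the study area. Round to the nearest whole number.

Lincoln-Petersen assumes M/N = R/C, so N = M·C / R.
N = (103 × 953) / 44 = 98159 / 44 ≈ 2230.9 → 2231

N ≈ 2231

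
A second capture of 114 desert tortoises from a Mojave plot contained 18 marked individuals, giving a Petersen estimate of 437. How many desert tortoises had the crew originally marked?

M = 69

From N = M·C/R: M = N·R / C = 437·18 / 114 = 7866 / 114 = 69.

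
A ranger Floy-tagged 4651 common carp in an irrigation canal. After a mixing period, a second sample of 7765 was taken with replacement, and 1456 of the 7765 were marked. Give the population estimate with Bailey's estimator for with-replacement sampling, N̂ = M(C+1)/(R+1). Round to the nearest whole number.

N̂ = 4651·(7765+1)/(1456+1) = 4651·7766/1457 = 36119666/1457 ≈ 24790.4 → 24790

N ≈ 24,790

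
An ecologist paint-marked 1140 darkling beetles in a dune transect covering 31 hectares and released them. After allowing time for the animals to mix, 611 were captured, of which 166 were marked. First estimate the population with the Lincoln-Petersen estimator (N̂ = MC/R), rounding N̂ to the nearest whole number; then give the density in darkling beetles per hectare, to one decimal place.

density ≈ 135.4 darkling beetles per hectare

N̂ = 1140·611/166 = 696540/166 ≈ 4196.0 → 4196
Density = N̂ / area = 4196 / 31 ≈ 135.35 → 135.4 per hectare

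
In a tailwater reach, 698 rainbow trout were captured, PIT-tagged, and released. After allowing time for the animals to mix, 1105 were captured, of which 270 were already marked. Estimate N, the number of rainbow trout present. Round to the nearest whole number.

N ≈ 2857

Lincoln-Petersen assumes M/N = R/C, so N = M·C / R.
N = (698 × 1105) / 270 = 771290 / 270 ≈ 2856.6 → 2857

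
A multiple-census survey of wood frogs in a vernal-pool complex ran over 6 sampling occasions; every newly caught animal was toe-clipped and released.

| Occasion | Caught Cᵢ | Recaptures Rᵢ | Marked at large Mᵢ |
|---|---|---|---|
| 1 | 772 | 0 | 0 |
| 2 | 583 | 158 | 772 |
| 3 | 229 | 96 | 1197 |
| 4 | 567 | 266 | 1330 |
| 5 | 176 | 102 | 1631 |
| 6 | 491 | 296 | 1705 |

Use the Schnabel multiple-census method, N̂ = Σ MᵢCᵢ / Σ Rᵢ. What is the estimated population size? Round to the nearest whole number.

N ≈ 2835

Σ MᵢCᵢ = 0·772 + 772·583 + 1197·229 + 1330·567 + 1631·176 + 1705·491 = 0 + 450076 + 274113 + 754110 + 287056 + 837155 = 2602510
Σ Rᵢ = 0 + 158 + 96 + 266 + 102 + 296 = 918
N̂ = 2602510 / 918 ≈ 2835.0 → 2835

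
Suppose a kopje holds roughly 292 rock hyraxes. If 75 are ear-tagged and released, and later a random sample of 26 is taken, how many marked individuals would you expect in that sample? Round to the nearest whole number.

The marked fraction of the population is 75/292, so in a sample of 26 expect C·(M/N) marked.
E[R] = 75 × 26 / 292 = 1950 / 292 ≈ 6.7 → 7

expected recaptures ≈ 7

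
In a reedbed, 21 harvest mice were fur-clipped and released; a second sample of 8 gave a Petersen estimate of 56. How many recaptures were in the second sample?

From N = M·C/R: R = M·C / N = 21·8 / 56 = 168 / 56 = 3.

R = 3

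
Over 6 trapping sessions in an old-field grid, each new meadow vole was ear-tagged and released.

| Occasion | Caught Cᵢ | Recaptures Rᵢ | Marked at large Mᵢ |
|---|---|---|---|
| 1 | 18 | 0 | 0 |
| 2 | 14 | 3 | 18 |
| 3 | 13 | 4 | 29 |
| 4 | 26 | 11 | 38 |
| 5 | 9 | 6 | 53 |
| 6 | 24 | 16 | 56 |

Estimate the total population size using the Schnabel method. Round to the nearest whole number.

N ≈ 86

Σ MᵢCᵢ = 0·18 + 18·14 + 29·13 + 38·26 + 53·9 + 56·24 = 0 + 252 + 377 + 988 + 477 + 1344 = 3438
Σ Rᵢ = 0 + 3 + 4 + 11 + 6 + 16 = 40
N̂ = 3438 / 40 ≈ 86.0 → 86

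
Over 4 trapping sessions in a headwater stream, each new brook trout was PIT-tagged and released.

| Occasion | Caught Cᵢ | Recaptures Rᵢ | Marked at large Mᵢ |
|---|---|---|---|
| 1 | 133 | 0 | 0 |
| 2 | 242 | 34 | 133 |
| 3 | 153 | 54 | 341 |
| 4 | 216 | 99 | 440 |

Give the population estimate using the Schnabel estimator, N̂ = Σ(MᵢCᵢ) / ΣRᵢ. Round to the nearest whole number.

N ≈ 959

Σ MᵢCᵢ = 0·133 + 133·242 + 341·153 + 440·216 = 0 + 32186 + 52173 + 95040 = 179399
Σ Rᵢ = 0 + 34 + 54 + 99 = 187
N̂ = 179399 / 187 ≈ 959.4 → 959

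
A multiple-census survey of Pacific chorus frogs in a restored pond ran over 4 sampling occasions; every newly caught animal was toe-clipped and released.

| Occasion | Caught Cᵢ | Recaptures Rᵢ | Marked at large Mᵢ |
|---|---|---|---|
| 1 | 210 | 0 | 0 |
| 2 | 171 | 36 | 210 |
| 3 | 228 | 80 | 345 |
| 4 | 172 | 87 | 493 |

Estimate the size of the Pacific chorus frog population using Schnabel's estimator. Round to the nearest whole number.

N ≈ 982

Σ MᵢCᵢ = 0·210 + 210·171 + 345·228 + 493·172 = 0 + 35910 + 78660 + 84796 = 199366
Σ Rᵢ = 0 + 36 + 80 + 87 = 203
N̂ = 199366 / 203 ≈ 982.1 → 982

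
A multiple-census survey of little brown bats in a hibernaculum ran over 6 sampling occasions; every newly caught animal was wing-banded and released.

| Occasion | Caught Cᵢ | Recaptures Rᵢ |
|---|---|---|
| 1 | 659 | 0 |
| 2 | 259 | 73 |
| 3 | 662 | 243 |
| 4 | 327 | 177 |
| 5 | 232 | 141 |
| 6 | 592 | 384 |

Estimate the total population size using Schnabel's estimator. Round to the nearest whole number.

N ≈ 2321

Marked at large before each occasion: Mᵢ = Σⱼ<ᵢ (Cⱼ − Rⱼ) → M1=0, M2=659, M3=845, M4=1264, M5=1414, M6=1505
Σ MᵢCᵢ = 0·659 + 659·259 + 845·662 + 1264·327 + 1414·232 + 1505·592 = 0 + 170681 + 559390 + 413328 + 328048 + 890960 = 2362407
Σ Rᵢ = 0 + 73 + 243 + 177 + 141 + 384 = 1018
N̂ = 2362407 / 1018 ≈ 2320.6 → 2321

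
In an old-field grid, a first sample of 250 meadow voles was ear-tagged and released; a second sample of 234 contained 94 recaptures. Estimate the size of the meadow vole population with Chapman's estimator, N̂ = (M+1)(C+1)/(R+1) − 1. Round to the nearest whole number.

N̂ = (250+1)(234+1)/(94+1) − 1 = 251·235/95 − 1
= 58985/95 − 1 ≈ 620.9 − 1 ≈ 619.9 → 620

N ≈ 620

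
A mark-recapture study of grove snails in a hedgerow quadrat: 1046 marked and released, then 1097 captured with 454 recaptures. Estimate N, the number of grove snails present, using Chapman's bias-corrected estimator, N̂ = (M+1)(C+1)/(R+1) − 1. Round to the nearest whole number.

N̂ = (1046+1)(1097+1)/(454+1) − 1 = 1047·1098/455 − 1
= 1149606/455 − 1 ≈ 2526.6 − 1 ≈ 2525.6 → 2526

N ≈ 2526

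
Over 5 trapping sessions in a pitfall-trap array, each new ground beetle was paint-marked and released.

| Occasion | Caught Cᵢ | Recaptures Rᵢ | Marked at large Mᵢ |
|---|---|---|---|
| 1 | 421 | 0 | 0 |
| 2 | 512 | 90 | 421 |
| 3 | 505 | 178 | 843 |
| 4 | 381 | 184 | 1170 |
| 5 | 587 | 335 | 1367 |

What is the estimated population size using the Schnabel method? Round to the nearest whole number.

N ≈ 2401

Σ MᵢCᵢ = 0·421 + 421·512 + 843·505 + 1170·381 + 1367·587 = 0 + 215552 + 425715 + 445770 + 802429 = 1889466
Σ Rᵢ = 0 + 90 + 178 + 184 + 335 = 787
N̂ = 1889466 / 787 ≈ 2400.8 → 2401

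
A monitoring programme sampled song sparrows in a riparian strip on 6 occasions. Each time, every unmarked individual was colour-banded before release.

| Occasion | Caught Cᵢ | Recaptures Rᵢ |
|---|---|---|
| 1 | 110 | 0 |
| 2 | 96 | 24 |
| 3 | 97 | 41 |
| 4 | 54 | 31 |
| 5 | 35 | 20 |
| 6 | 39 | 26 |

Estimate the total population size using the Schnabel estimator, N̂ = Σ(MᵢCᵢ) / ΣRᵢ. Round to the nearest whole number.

Marked at large before each occasion: Mᵢ = Σⱼ<ᵢ (Cⱼ − Rⱼ) → M1=0, M2=110, M3=182, M4=238, M5=261, M6=276
Σ MᵢCᵢ = 0·110 + 110·96 + 182·97 + 238·54 + 261·35 + 276·39 = 0 + 10560 + 17654 + 12852 + 9135 + 10764 = 60965
Σ Rᵢ = 0 + 24 + 41 + 31 + 20 + 26 = 142
N̂ = 60965 / 142 ≈ 429.3 → 429

N ≈ 429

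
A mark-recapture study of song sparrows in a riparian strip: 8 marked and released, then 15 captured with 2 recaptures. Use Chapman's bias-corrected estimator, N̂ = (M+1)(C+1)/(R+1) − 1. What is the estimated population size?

N = 47

N̂ = (8+1)(15+1)/(2+1) − 1 = 9·16/3 − 1
= 144/3 − 1 = 48 − 1 = 47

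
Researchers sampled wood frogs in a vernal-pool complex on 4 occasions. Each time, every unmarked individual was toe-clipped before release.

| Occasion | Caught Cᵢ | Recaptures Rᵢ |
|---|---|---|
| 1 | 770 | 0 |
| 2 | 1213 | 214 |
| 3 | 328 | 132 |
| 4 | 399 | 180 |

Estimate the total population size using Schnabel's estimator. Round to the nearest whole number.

Marked at large before each occasion: Mᵢ = Σⱼ<ᵢ (Cⱼ − Rⱼ) → M1=0, M2=770, M3=1769, M4=1965
Σ MᵢCᵢ = 0·770 + 770·1213 + 1769·328 + 1965·399 = 0 + 934010 + 580232 + 784035 = 2298277
Σ Rᵢ = 0 + 214 + 132 + 180 = 526
N̂ = 2298277 / 526 ≈ 4369.3 → 4369

N ≈ 4369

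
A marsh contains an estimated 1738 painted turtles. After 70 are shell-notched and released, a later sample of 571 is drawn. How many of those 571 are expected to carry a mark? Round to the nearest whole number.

expected recaptures ≈ 23

The marked fraction of the population is 70/1738, so in a sample of 571 expect C·(M/N) marked.
E[R] = 70 × 571 / 1738 = 39970 / 1738 ≈ 23.0 → 23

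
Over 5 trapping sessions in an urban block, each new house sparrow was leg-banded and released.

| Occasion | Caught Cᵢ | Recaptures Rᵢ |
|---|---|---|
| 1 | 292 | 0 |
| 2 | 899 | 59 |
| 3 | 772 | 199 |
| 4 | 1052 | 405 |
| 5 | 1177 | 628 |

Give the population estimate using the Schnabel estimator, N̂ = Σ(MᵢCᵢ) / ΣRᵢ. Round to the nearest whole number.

N ≈ 4414

Marked at large before each occasion: Mᵢ = Σⱼ<ᵢ (Cⱼ − Rⱼ) → M1=0, M2=292, M3=1132, M4=1705, M5=2352
Σ MᵢCᵢ = 0·292 + 292·899 + 1132·772 + 1705·1052 + 2352·1177 = 0 + 262508 + 873904 + 1793660 + 2768304 = 5698376
Σ Rᵢ = 0 + 59 + 199 + 405 + 628 = 1291
N̂ = 5698376 / 1291 ≈ 4413.9 → 4414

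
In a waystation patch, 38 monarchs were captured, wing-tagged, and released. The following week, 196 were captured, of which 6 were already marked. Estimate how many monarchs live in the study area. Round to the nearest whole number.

N ≈ 1241

Lincoln-Petersen assumes M/N = R/C, so N = M·C / R.
N = (38 × 196) / 6 = 7448 / 6 ≈ 1241.3 → 1241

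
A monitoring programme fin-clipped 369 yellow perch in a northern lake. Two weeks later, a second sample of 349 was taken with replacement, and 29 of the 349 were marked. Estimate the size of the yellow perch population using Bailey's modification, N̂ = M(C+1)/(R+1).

N̂ = 369·(349+1)/(29+1) = 369·350/30 = 129150/30 = 4305

N = 4305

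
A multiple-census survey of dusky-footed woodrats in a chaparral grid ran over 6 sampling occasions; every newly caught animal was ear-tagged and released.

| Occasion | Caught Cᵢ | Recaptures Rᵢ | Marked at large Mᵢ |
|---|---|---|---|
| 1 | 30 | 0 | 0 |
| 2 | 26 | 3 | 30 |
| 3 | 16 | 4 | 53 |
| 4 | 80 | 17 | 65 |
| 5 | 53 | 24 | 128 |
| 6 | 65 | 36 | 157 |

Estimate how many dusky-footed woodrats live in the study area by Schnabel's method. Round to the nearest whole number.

N ≈ 284

Σ MᵢCᵢ = 0·30 + 30·26 + 53·16 + 65·80 + 128·53 + 157·65 = 0 + 780 + 848 + 5200 + 6784 + 10205 = 23817
Σ Rᵢ = 0 + 3 + 4 + 17 + 24 + 36 = 84
N̂ = 23817 / 84 ≈ 283.5 → 284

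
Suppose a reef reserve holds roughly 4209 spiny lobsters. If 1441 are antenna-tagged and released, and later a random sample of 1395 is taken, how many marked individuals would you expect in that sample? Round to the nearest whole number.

Expected recaptures E[R] = M·C / N.
E[R] = 1441 × 1395 / 4209 = 2010195 / 4209 ≈ 477.6 → 478

expected recaptures ≈ 478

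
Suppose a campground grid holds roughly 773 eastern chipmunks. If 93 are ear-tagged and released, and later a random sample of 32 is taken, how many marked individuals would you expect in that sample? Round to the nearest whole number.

expected recaptures ≈ 4

The marked fraction of the population is 93/773, so in a sample of 32 expect C·(M/N) marked.
E[R] = 93 × 32 / 773 = 2976 / 773 ≈ 3.8 → 4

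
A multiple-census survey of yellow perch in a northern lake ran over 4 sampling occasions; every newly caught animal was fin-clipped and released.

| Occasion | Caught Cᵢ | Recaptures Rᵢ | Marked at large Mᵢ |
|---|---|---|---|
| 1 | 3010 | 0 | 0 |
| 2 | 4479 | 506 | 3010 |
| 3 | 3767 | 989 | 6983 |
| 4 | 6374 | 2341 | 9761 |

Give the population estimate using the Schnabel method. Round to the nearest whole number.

Σ MᵢCᵢ = 0·3010 + 3010·4479 + 6983·3767 + 9761·6374 = 0 + 13481790 + 26304961 + 62216614 = 102003365
Σ Rᵢ = 0 + 506 + 989 + 2341 = 3836
N̂ = 102003365 / 3836 ≈ 26591.1 → 26591

N ≈ 26,591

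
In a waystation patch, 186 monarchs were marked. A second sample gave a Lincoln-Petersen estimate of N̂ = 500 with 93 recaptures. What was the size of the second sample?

C = 250

From N = M·C/R: C = N·R / M = 500·93 / 186 = 46500 / 186 = 250.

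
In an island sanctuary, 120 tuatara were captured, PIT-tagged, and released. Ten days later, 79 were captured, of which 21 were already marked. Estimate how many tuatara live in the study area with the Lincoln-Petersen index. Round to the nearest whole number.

N ≈ 451

N = (120 × 79) / 21 = 9480 / 21 ≈ 451.4 → 451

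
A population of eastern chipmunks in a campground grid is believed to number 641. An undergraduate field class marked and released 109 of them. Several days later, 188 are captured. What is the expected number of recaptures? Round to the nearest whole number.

expected recaptures ≈ 32

Expected recaptures E[R] = M·C / N.
E[R] = 109 × 188 / 641 = 20492 / 641 ≈ 32.0 → 32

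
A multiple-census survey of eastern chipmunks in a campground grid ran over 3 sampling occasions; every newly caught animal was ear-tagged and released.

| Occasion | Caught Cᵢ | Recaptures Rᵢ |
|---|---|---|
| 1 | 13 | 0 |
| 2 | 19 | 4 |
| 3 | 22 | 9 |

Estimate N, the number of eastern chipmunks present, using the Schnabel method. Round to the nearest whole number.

Marked at large before each occasion: Mᵢ = Σⱼ<ᵢ (Cⱼ − Rⱼ) → M1=0, M2=13, M3=28
Σ MᵢCᵢ = 0·13 + 13·19 + 28·22 = 0 + 247 + 616 = 863
Σ Rᵢ = 0 + 4 + 9 = 13
N̂ = 863 / 13 ≈ 66.4 → 66

N ≈ 66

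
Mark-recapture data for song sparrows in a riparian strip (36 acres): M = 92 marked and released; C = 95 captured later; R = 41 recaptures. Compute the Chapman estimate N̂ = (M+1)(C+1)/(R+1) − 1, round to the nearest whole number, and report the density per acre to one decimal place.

N̂ = 93·96/42 − 1 = 8928/42 − 1 ≈ 211.6 → 212
Density = N̂ / area = 212 / 36 ≈ 5.89 → 5.9 per acre

density ≈ 5.9 song sparrows per acre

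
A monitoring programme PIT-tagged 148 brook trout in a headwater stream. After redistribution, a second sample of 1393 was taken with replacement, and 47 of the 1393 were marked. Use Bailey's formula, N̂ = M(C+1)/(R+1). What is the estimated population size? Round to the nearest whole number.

N ≈ 4298

N̂ = 148·(1393+1)/(47+1) = 148·1394/48 = 206312/48 ≈ 4298.2 → 4298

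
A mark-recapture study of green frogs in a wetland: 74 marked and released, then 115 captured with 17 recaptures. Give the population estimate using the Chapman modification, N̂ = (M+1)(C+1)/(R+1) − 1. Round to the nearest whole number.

N̂ = (74+1)(115+1)/(17+1) − 1 = 75·116/18 − 1
= 8700/18 − 1 ≈ 483.3 − 1 ≈ 482.3 → 482

N ≈ 482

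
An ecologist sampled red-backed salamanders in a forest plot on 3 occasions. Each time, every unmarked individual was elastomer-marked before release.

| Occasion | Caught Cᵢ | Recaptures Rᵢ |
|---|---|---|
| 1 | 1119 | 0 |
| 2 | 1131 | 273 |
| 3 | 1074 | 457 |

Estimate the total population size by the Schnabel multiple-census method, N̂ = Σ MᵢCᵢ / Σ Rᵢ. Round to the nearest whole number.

N ≈ 4642

Marked at large before each occasion: Mᵢ = Σⱼ<ᵢ (Cⱼ − Rⱼ) → M1=0, M2=1119, M3=1977
Σ MᵢCᵢ = 0·1119 + 1119·1131 + 1977·1074 = 0 + 1265589 + 2123298 = 3388887
Σ Rᵢ = 0 + 273 + 457 = 730
N̂ = 3388887 / 730 ≈ 4642.3 → 4642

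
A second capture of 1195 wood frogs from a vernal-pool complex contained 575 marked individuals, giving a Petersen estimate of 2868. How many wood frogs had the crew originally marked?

M = 1380

From N = M·C/R: M = N·R / C = 2868·575 / 1195 = 1649100 / 1195 = 1380.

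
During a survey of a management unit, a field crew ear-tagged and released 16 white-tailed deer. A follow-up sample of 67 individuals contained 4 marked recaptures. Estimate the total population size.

N = (16 × 67) / 4 = 1072 / 4 = 268

N = 268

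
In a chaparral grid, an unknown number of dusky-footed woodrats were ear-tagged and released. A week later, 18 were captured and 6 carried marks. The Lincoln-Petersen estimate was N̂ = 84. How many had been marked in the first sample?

From N = M·C/R: M = N·R / C = 84·6 / 18 = 504 / 18 = 28.

M = 28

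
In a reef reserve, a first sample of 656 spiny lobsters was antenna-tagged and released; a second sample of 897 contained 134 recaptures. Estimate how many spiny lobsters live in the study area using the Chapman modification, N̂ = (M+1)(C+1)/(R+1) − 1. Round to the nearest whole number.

N ≈ 4369

N̂ = (656+1)(897+1)/(134+1) − 1 = 657·898/135 − 1
= 589986/135 − 1 ≈ 4370.3 − 1 ≈ 4369.3 → 4369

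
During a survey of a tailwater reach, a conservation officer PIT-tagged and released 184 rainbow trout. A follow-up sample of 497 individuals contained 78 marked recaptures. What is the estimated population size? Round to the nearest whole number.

N ≈ 1172

Lincoln-Petersen assumes M/N = R/C, so N = M·C / R.
N = (184 × 497) / 78 = 91448 / 78 ≈ 1172.4 → 1172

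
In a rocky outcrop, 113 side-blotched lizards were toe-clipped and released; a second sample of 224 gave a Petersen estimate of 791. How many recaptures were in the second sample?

R = 32

From N = M·C/R: R = M·C / N = 113·224 / 791 = 25312 / 791 = 32.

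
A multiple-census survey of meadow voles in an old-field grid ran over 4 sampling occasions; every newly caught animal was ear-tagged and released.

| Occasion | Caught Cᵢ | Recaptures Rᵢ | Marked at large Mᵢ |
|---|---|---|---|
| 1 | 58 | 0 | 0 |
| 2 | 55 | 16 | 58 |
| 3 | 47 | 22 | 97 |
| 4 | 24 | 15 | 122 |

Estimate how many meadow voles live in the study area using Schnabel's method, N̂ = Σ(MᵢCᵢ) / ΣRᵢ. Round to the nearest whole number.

N ≈ 201

Σ MᵢCᵢ = 0·58 + 58·55 + 97·47 + 122·24 = 0 + 3190 + 4559 + 2928 = 10677
Σ Rᵢ = 0 + 16 + 22 + 15 = 53
N̂ = 10677 / 53 ≈ 201.45 → 201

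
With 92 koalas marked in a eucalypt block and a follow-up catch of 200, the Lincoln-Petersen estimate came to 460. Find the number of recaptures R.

R = 40

From N = M·C/R: R = M·C / N = 92·200 / 460 = 18400 / 460 = 40.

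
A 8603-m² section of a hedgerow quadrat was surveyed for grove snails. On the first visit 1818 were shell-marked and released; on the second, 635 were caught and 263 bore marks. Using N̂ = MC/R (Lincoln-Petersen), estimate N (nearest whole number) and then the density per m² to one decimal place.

N̂ = 1818·635/263 = 1154430/263 ≈ 4389.47 → 4389
Density = N̂ / area = 4389 / 8603 ≈ 0.51 → 0.5 per m²

density ≈ 0.5 grove snails per m²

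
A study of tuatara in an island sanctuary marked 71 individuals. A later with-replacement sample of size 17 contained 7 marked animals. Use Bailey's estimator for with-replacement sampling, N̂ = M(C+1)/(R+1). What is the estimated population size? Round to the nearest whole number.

N̂ = 71·(17+1)/(7+1) = 71·18/8 = 1278/8 ≈ 159.8 → 160

N ≈ 160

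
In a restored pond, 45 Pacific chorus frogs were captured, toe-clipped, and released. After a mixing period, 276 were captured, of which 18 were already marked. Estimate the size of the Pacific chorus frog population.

Lincoln-Petersen assumes M/N = R/C, so N = M·C / R.
N = (45 × 276) / 18 = 12420 / 18 = 690

N = 690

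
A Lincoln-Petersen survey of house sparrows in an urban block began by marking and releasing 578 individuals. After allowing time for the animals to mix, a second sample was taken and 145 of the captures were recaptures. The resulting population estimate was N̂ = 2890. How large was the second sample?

C = 725

From N = M·C/R: C = N·R / M = 2890·145 / 578 = 419050 / 578 = 725.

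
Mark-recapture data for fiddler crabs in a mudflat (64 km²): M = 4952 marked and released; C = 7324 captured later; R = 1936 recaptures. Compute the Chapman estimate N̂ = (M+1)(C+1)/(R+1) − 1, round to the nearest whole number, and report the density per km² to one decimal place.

density ≈ 292.6 fiddler crabs per km²

N̂ = 4953·7325/1937 − 1 = 36280725/1937 − 1 ≈ 18729.4 → 18729
Density = N̂ / area = 18729 / 64 ≈ 292.64 → 292.6 per km²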